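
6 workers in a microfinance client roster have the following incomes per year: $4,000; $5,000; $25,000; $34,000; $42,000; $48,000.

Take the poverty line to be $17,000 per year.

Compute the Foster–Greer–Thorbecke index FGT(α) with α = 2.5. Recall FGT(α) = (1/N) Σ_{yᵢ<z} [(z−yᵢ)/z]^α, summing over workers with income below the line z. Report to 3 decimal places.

0.155

Poor units: $4,000, $5,000 (q = 2 of N = 6).
Shortfall ratios: (17000−4000)/17000 = 0.7647; (17000−5000)/17000 = 0.7059.
Raised to α = 2.5: 0.51137; 0.41863.
Sum = 0.930001; FGT(2.5) = 0.930001 / 6 = 0.155.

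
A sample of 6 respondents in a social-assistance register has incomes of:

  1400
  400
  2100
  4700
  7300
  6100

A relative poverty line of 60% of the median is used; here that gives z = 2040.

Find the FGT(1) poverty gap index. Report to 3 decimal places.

0.186

Incomes under z: 400, 1400 (q = 2 of N = 6).
Normalized shortfalls: (2040−400)/2040 = 0.8039; (2040−1400)/2040 = 0.3137.
Σ = 1.117647. Dividing by the full population N = 6 gives P₁ = 0.186.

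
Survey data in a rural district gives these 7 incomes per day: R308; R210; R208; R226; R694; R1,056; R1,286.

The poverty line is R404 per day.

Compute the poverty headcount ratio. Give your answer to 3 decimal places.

4 of the 7 people have income below R404.
H = 4/7 = 0.571.

0.571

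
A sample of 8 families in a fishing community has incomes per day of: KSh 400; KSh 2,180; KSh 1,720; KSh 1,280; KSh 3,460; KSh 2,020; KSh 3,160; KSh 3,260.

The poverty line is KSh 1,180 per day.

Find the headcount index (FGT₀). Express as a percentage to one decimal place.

12.5%

1 of the 8 families have income below KSh 1,180.
H = 1/8 = 12.5%.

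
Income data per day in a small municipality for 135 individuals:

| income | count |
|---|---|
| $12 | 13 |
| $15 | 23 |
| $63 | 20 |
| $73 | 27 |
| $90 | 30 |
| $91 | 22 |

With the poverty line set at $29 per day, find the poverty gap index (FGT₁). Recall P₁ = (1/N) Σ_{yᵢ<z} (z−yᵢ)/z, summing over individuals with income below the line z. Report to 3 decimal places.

0.139

Below z: 13×$12, 23×$15 (q = 36 of N = 135).
Shortfall ratios: (29−12)/29 = 0.5862 (×13); (29−15)/29 = 0.4828 (×23).
Σ = 18.724138. Dividing by the full population N = 135 gives P₁ = 0.139.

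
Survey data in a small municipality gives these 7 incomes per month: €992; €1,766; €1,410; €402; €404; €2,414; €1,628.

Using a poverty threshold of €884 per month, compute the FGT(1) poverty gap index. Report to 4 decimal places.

0.1555

Incomes under z: €402, €404 (q = 2 of N = 7).
Normalized shortfalls: (884−402)/884 = 0.5452; (884−404)/884 = 0.5430.
Σ = 1.088235. Dividing by the full population N = 7 gives P₁ = 0.1555.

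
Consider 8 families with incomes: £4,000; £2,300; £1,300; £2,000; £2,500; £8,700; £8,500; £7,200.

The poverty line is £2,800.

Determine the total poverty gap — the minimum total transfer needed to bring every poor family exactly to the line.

Below z: £1,300, £2,000, £2,300, £2,500 (q = 4 of N = 8).
Individual gaps: 2800−1300 = 1500; 2800−2000 = 800; 2800−2300 = 500; 2800−2500 = 300.
Aggregate gap = £3,100.

£3,100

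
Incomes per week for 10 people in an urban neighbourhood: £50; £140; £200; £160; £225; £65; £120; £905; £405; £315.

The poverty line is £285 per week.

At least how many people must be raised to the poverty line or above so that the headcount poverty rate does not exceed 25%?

7 of the 10 people are poor, so H = 7/10 = 0.700.
A headcount ratio of at most 25% allows at most ⌊0.25 × 10⌋ = 2 poor people.
So at least 7 − 2 = 5 must be lifted.

5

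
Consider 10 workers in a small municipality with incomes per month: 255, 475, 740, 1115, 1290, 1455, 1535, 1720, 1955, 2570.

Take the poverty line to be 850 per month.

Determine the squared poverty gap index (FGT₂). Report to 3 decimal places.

Poor units: 255, 475, 740 (q = 3 of N = 10).
Gap ratios (z−y)/z: (850−255)/850 = 0.7000; (850−475)/850 = 0.4412; (850−740)/850 = 0.1294.
Squared: 0.4900; 0.1946; 0.0167.
Sum = 0.701384; P₂ = 0.701384 / 10 = 0.070.

0.070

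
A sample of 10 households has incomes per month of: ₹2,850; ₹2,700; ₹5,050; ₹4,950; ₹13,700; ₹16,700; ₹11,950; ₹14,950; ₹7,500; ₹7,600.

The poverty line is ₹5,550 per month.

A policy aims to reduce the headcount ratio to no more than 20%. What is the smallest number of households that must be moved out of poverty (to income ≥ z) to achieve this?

2

Currently q = 4 of N = 10 are below the line (H = 0.400).
A headcount ratio of at most 20% allows at most ⌊0.20 × 10⌋ = 2 poor households.
So at least 4 − 2 = 2 must be lifted.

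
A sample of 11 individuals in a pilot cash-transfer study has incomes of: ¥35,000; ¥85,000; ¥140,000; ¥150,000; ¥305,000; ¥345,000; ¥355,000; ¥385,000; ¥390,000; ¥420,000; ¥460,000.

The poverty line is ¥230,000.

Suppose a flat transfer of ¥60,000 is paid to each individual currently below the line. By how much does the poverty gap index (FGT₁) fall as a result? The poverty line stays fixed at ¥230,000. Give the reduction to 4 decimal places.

Before: below the line — ¥35,000, ¥85,000, ¥140,000, ¥150,000; poverty gap index (FGT₁) = 0.201581.
After the ¥60,000 transfer: below the line — ¥95,000, ¥145,000, ¥200,000, ¥210,000; poverty gap index (FGT₁) = 0.106719.
Reduction = 0.201581 − 0.106719 = 0.0949.

0.0949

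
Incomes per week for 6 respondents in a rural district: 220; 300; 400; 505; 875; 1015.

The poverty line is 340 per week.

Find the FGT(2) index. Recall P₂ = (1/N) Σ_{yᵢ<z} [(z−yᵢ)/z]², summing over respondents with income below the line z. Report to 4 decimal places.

0.0231

Poor units: 220, 300 (q = 2 of N = 6).
Shortfall ratios: (340−220)/340 = 0.3529; (340−300)/340 = 0.1176.
Squared: 0.1246; 0.0138.
Sum = 0.138408; P₂ = 0.138408 / 6 = 0.0231.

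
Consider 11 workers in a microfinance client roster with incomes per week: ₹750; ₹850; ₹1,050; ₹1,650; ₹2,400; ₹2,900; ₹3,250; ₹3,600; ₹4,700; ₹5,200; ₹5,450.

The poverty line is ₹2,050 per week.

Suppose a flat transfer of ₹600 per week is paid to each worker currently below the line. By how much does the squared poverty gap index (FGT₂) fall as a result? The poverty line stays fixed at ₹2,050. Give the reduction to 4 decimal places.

0.0710

Before: below the line — ₹750, ₹850, ₹1,050, ₹1,650; squared poverty gap index (FGT₂) = 0.092802.
After the ₹600 transfer: below the line — ₹1,350, ₹1,450, ₹1,650; squared poverty gap index (FGT₂) = 0.021848.
Reduction = 0.092802 − 0.021848 = 0.0710.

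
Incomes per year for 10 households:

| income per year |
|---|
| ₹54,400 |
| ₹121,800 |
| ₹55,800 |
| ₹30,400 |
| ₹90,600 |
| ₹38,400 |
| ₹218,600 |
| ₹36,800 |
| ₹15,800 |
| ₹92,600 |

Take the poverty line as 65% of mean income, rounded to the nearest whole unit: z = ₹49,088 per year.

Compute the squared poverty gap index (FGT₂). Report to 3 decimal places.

Incomes under z: ₹15,800, ₹30,400, ₹36,800, ₹38,400 (q = 4 of N = 10).
Gap ratios (z−y)/z: (49088−15800)/49088 = 0.6781; (49088−30400)/49088 = 0.3807; (49088−36800)/49088 = 0.2503; (49088−38400)/49088 = 0.2177.
Squared: 0.4599; 0.1449; 0.0627; 0.0474.
Sum = 0.714865; P₂ = 0.714865 / 10 = 0.071.

0.071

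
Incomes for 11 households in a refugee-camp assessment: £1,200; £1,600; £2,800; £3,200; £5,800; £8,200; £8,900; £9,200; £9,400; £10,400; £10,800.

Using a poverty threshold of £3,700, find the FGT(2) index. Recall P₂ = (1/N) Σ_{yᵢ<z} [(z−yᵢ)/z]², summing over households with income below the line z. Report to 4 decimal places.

Below z: £1,200, £1,600, £2,800, £3,200 (q = 4 of N = 11).
Gap ratios (z−y)/z: (3700−1200)/3700 = 0.6757; (3700−1600)/3700 = 0.5676; (3700−2800)/3700 = 0.2432; (3700−3200)/3700 = 0.1351.
Squared: 0.4565; 0.3221; 0.0592; 0.0183.
Sum = 0.856099; P₂ = 0.856099 / 11 = 0.0778.

0.0778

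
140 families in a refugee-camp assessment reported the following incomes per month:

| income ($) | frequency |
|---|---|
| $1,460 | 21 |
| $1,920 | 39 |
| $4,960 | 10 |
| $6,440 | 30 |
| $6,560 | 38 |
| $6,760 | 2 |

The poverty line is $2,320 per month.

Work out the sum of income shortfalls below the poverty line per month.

$33,660

Poor units: 21×$1,460, 39×$1,920 (q = 60 of N = 140).
Individual gaps: 21×(2320−1460) = 18060; 39×(2320−1920) = 15600.
Aggregate gap = $33,660.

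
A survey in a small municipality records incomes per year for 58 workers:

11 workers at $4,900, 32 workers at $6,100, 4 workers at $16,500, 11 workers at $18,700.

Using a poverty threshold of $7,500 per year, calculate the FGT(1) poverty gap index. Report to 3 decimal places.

Poor units: 11×$4,900, 32×$6,100 (q = 43 of N = 58).
Shortfall ratios: (7500−4900)/7500 = 0.3467 (×11); (7500−6100)/7500 = 0.1867 (×32).
Σ = 9.786667. Dividing by the full population N = 58 gives P₁ = 0.169.

0.169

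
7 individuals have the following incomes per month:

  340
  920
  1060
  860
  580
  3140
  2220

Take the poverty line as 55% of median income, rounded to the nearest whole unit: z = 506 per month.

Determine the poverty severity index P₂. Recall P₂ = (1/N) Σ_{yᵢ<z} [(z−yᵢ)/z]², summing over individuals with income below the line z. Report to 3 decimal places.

0.015

Incomes under z: 340 (q = 1 of N = 7).
Shortfall ratios: (506−340)/506 = 0.3281.
Squared: 0.1076.
Sum = 0.107625; P₂ = 0.107625 / 7 = 0.015.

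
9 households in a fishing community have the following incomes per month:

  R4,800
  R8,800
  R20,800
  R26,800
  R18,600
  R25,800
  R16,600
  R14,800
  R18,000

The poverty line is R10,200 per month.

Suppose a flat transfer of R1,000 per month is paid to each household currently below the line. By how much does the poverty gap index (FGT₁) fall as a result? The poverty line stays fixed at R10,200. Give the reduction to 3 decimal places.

Before: below the line — R4,800, R8,800; poverty gap index (FGT₁) = 0.07407.
After the R1,000 transfer: below the line — R5,800, R9,800; poverty gap index (FGT₁) = 0.05229.
Reduction = 0.07407 − 0.05229 = 0.022.

0.022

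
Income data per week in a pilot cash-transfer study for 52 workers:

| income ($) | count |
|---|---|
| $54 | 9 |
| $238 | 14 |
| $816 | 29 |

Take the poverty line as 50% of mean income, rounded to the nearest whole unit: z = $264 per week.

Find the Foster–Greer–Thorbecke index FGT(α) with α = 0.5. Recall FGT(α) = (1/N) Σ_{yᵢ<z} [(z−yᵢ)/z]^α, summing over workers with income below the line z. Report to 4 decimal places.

Poor units: 9×$54, 14×$238 (q = 23 of N = 52).
Shortfall ratios: (264−54)/264 = 0.7955 (×9); (264−238)/264 = 0.0985 (×14).
Raised to α = 0.5: 0.89188 (×9); 0.31382 (×14).
Sum = 12.420465; FGT(0.5) = 12.420465 / 52 = 0.2389.

0.2389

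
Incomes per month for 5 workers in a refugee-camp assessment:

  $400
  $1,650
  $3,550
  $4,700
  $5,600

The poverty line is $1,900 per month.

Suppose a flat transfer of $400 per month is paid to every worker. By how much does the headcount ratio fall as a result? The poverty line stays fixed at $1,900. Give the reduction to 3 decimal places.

Before: below the line — $400, $1,650; headcount ratio = 0.40000.
After the $400 transfer: below the line — $800; headcount ratio = 0.20000.
Reduction = 0.40000 − 0.20000 = 0.200.

0.200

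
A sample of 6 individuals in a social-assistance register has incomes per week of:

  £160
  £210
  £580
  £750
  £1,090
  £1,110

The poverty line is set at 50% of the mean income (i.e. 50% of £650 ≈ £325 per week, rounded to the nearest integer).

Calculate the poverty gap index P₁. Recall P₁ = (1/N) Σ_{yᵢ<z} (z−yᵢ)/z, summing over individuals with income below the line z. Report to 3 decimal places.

0.144

Below the line: £160, £210 (q = 2 of N = 6).
Relative gaps: (325−160)/325 = 0.5077; (325−210)/325 = 0.3538.
Sum of shortfalls = 0.861538; P₁ averages over all N: 0.861538 / 6 = 0.144.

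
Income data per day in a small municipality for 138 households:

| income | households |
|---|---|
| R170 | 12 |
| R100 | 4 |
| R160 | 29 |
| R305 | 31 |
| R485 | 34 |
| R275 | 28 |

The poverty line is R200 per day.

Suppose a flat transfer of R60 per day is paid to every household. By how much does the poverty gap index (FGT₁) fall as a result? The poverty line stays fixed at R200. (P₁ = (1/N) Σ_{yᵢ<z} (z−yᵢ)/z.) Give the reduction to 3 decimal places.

Before: below the line — 4×R100, 29×R160, 12×R170; poverty gap index (FGT₁) = 0.06957.
After the R60 transfer: below the line — 4×R160; poverty gap index (FGT₁) = 0.00580.
Reduction = 0.06957 − 0.00580 = 0.064.

0.064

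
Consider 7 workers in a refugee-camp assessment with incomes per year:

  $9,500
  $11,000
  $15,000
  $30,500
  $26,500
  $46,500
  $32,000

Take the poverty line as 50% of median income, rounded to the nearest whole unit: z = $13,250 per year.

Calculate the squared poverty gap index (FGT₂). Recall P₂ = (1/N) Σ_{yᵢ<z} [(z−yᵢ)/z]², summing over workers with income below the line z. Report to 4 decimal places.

Poor units: $9,500, $11,000 (q = 2 of N = 7).
Shortfall ratios: (13250−9500)/13250 = 0.2830; (13250−11000)/13250 = 0.1698.
Squared: 0.0801; 0.0288.
Sum = 0.108936; P₂ = 0.108936 / 7 = 0.0156.

0.0156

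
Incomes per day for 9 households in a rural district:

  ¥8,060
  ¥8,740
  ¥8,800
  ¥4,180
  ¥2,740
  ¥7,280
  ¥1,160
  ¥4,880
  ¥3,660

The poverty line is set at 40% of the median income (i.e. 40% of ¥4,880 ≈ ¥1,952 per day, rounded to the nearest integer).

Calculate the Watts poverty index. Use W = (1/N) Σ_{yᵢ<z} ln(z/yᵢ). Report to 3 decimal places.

0.058

Below z: ¥1,160 (q = 1 of N = 9).
ln(z/y) terms: ln(1952/1160) = 0.5204.
W = 0.520434 / 9 = 0.058.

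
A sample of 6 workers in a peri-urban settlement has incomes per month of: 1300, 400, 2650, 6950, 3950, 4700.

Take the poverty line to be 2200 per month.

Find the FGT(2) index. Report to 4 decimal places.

Poor units: 400, 1300 (q = 2 of N = 6).
Gap ratios (z−y)/z: (2200−400)/2200 = 0.8182; (2200−1300)/2200 = 0.4091.
Squared: 0.6694; 0.1674.
Sum = 0.836777; P₂ = 0.836777 / 6 = 0.1395.

0.1395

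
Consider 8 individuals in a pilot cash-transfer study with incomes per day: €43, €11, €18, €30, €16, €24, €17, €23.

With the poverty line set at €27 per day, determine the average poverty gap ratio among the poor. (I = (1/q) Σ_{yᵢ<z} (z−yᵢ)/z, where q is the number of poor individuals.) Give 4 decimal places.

Poor units: €11, €16, €17, €18, €23, €24 (q = 6 of N = 8).
Relative gaps: 0.5926, 0.4074, 0.3704, 0.3333, 0.1481, 0.1111; sum = 1.962963.
The income-gap ratio divides by q (the poor only): 1.962963 / 6 = 0.3272.

0.3272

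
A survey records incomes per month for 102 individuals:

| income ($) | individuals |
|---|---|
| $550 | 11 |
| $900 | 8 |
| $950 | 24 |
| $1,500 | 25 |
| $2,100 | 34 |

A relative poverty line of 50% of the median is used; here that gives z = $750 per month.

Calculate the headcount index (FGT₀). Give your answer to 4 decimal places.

11 of the 102 individuals have income below $750.
H = 11/102 = 0.1078.

0.1078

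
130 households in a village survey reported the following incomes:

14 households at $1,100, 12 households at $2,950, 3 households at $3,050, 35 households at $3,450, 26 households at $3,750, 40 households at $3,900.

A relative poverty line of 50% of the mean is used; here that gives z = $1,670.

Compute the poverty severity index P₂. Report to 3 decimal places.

Poor units: 14×$1,100 (q = 14 of N = 130).
Relative gaps: (1670−1100)/1670 = 0.3413 (×14).
Squared: 0.1165 (×14).
Sum = 1.630966; P₂ = 1.630966 / 130 = 0.013.

0.013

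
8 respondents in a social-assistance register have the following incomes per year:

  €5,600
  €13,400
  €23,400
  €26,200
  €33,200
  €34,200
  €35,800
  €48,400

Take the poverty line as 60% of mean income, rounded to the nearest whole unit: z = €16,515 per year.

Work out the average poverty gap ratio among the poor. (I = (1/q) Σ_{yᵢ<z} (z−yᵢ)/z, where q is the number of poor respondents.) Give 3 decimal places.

Incomes under z: €5,600, €13,400 (q = 2 of N = 8).
Relative gaps: 0.6609, 0.1886; sum = 0.849531.
The income-gap ratio divides by q (the poor only): 0.849531 / 2 = 0.425.

0.425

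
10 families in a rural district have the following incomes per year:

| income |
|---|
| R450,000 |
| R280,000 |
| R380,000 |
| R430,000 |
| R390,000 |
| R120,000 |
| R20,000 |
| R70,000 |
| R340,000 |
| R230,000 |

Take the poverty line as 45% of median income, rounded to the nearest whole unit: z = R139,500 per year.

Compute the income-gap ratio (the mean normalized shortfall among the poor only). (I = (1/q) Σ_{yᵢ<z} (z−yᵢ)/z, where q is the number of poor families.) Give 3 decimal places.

0.498

Below z: R20,000, R70,000, R120,000 (q = 3 of N = 10).
Shortfall ratios (z−y)/z: 0.8566, 0.4982, 0.1398; sum = 1.494624.
I averages over the q = 3 poor units only: 1.494624 / 3 = 0.498.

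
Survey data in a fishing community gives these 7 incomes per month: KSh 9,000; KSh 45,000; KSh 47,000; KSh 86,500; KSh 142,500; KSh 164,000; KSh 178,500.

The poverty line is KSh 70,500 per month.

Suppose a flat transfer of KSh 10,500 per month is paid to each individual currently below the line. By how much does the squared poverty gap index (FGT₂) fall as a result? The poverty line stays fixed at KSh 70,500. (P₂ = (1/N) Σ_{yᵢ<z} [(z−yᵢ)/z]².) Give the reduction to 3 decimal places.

0.057

Before: below the line — KSh 9,000, KSh 45,000, KSh 47,000; squared poverty gap index (FGT₂) = 0.14327.
After the KSh 10,500 transfer: below the line — KSh 19,500, KSh 55,500, KSh 57,500; squared poverty gap index (FGT₂) = 0.08608.
Reduction = 0.14327 − 0.08608 = 0.057.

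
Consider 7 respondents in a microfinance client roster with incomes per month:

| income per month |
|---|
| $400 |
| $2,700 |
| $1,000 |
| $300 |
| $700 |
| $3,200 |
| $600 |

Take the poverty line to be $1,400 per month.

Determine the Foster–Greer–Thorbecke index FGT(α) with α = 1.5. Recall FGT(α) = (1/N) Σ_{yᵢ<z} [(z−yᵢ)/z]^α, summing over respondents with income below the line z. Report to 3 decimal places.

Below z: $300, $400, $600, $700, $1,000 (q = 5 of N = 7).
Normalized shortfalls: (1400−300)/1400 = 0.7857; (1400−400)/1400 = 0.7143; (1400−600)/1400 = 0.5714; (1400−700)/1400 = 0.5000; (1400−1000)/1400 = 0.2857.
Raised to α = 1.5: 0.69646; 0.60368; 0.43196; 0.35355; 0.15272.
Sum = 2.238376; FGT(1.5) = 2.238376 / 7 = 0.320.

0.320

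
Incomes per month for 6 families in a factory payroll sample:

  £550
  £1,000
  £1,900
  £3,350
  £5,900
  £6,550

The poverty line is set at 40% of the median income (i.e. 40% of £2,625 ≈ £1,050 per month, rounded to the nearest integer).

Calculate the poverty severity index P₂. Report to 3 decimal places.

Incomes under z: £550, £1,000 (q = 2 of N = 6).
Normalized shortfalls: (1050−550)/1050 = 0.4762; (1050−1000)/1050 = 0.0476.
Squared: 0.2268; 0.0023.
Sum = 0.229025; P₂ = 0.229025 / 6 = 0.038.

0.038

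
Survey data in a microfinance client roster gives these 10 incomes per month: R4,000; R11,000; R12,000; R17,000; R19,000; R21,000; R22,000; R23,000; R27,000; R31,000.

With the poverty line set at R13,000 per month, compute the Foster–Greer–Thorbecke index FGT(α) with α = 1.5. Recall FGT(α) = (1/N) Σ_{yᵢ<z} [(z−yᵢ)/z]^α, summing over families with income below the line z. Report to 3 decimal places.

Incomes under z: R4,000, R11,000, R12,000 (q = 3 of N = 10).
Normalized shortfalls: (13000−4000)/13000 = 0.6923; (13000−11000)/13000 = 0.1538; (13000−12000)/13000 = 0.0769.
Raised to α = 1.5: 0.57603; 0.06034; 0.02133.
Sum = 0.657713; FGT(1.5) = 0.657713 / 10 = 0.066.

0.066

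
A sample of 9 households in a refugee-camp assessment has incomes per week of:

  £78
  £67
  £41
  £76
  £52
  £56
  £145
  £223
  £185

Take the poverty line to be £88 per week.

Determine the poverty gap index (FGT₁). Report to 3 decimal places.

0.199

Poor units: £41, £52, £56, £67, £76, £78 (q = 6 of N = 9).
Normalized shortfalls: (88−41)/88 = 0.5341; (88−52)/88 = 0.4091; (88−56)/88 = 0.3636; (88−67)/88 = 0.2386; (88−76)/88 = 0.1364; (88−78)/88 = 0.1136.
Σ = 1.795455. Dividing by the full population N = 9 gives P₁ = 0.199.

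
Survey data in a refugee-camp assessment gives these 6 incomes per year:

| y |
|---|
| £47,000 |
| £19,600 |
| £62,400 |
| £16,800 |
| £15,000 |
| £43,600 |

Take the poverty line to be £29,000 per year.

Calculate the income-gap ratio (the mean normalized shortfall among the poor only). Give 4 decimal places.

Below the line: £15,000, £16,800, £19,600 (q = 3 of N = 6).
Shortfall ratios (z−y)/z: 0.4828, 0.4207, 0.3241; sum = 1.227586.
I averages over the q = 3 poor units only: 1.227586 / 3 = 0.4092.

0.4092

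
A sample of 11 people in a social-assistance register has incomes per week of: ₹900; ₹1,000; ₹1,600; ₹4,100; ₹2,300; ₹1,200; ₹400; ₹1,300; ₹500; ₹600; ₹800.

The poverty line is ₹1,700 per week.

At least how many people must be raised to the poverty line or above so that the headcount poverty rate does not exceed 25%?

7

Currently q = 9 of N = 11 are below the line (H = 0.818).
A headcount ratio of at most 25% allows at most ⌊0.25 × 11⌋ = 2 poor people.
So at least 9 − 2 = 7 must be lifted.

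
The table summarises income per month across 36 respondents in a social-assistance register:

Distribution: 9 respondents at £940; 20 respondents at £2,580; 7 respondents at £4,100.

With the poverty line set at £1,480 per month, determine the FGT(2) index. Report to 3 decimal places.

0.033

Poor units: 9×£940 (q = 9 of N = 36).
Gap ratios (z−y)/z: (1480−940)/1480 = 0.3649 (×9).
Squared: 0.1331 (×9).
Sum = 1.198137; P₂ = 1.198137 / 36 = 0.033.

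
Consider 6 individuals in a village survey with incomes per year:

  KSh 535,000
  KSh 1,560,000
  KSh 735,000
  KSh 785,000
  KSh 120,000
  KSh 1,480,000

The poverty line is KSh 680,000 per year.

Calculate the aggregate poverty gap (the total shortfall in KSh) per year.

Poor units: KSh 120,000, KSh 535,000 (q = 2 of N = 6).
Individual gaps: 680000−120000 = 560000; 680000−535000 = 145000.
Aggregate gap = KSh 705,000.

KSh 705,000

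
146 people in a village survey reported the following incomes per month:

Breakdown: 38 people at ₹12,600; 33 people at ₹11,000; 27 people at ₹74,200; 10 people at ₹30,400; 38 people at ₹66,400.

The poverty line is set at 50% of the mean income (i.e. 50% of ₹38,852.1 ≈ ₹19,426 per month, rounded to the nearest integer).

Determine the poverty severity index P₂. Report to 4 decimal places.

0.0747

Below the line: 33×₹11,000, 38×₹12,600 (q = 71 of N = 146).
Shortfall ratios: (19426−11000)/19426 = 0.4337 (×33); (19426−12600)/19426 = 0.3514 (×38).
Squared: 0.1881 (×33); 0.1235 (×38).
Sum = 10.900456; P₂ = 10.900456 / 146 = 0.0747.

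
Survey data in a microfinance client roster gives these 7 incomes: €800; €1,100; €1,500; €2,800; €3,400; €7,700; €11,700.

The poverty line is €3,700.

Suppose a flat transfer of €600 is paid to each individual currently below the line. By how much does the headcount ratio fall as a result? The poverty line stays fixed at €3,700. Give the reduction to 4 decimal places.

Before: below the line — €800, €1,100, €1,500, €2,800, €3,400; headcount ratio = 0.714286.
After the €600 transfer: below the line — €1,400, €1,700, €2,100, €3,400; headcount ratio = 0.571429.
Reduction = 0.714286 − 0.571429 = 0.1429.

0.1429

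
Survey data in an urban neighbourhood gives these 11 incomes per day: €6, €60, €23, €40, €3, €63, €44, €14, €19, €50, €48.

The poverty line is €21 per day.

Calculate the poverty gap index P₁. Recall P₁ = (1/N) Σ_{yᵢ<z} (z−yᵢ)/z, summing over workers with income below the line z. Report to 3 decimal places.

Poor units: €3, €6, €14, €19 (q = 4 of N = 11).
Normalized shortfalls: (21−3)/21 = 0.8571; (21−6)/21 = 0.7143; (21−14)/21 = 0.3333; (21−19)/21 = 0.0952.
Σ = 2.000000. Dividing by the full population N = 11 gives P₁ = 0.182.

0.182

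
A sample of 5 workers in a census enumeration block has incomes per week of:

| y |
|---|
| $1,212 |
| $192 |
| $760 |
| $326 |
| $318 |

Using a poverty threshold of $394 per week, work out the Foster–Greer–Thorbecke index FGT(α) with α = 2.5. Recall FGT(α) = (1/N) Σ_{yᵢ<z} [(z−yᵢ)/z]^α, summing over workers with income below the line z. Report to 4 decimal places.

Poor units: $192, $318, $326 (q = 3 of N = 5).
Gap ratios (z−y)/z: (394−192)/394 = 0.5127; (394−318)/394 = 0.1929; (394−326)/394 = 0.1726.
Raised to α = 2.5: 0.18821; 0.01634; 0.01237.
Sum = 0.216924; FGT(2.5) = 0.216924 / 5 = 0.0434.

0.0434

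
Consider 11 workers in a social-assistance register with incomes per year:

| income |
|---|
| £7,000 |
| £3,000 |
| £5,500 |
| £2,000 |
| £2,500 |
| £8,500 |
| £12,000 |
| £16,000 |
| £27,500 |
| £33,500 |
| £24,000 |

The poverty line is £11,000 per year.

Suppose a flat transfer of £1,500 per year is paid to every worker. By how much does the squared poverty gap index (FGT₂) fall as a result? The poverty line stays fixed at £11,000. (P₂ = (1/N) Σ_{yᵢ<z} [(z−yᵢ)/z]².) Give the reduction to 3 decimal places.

0.074

Before: below the line — £2,000, £2,500, £3,000, £5,500, £7,000, £8,500; squared poverty gap index (FGT₂) = 0.20267.
After the £1,500 transfer: below the line — £3,500, £4,000, £4,500, £7,000, £8,500, £10,000; squared poverty gap index (FGT₂) = 0.12829.
Reduction = 0.20267 − 0.12829 = 0.074.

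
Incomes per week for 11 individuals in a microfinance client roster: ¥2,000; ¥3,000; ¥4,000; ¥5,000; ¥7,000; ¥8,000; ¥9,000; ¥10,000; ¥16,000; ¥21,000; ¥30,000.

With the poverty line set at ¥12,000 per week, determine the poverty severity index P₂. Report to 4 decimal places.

Incomes under z: ¥2,000, ¥3,000, ¥4,000, ¥5,000, ¥7,000, ¥8,000, ¥9,000, ¥10,000 (q = 8 of N = 11).
Normalized shortfalls: (12000−2000)/12000 = 0.8333; (12000−3000)/12000 = 0.7500; (12000−4000)/12000 = 0.6667; (12000−5000)/12000 = 0.5833; (12000−7000)/12000 = 0.4167; (12000−8000)/12000 = 0.3333; (12000−9000)/12000 = 0.2500; (12000−10000)/12000 = 0.1667.
Squared: 0.6944; 0.5625; 0.4444; 0.3403; 0.1736; 0.1111; 0.0625; 0.0278.
Sum = 2.416667; P₂ = 2.416667 / 11 = 0.2197.

0.2197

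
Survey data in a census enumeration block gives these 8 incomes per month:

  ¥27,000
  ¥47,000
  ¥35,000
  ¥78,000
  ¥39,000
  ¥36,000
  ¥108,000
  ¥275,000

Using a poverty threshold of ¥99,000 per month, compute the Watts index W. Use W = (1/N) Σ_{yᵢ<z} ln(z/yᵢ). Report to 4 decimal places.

0.6582

Incomes under z: ¥27,000, ¥35,000, ¥36,000, ¥39,000, ¥47,000, ¥78,000 (q = 6 of N = 8).
Log shortfalls: ln(99000/27000) = 1.2993; ln(99000/35000) = 1.0398; ln(99000/36000) = 1.0116; ln(99000/39000) = 0.9316; ln(99000/47000) = 0.7450; ln(99000/78000) = 0.2384.
W = 5.265597 / 8 = 0.6582.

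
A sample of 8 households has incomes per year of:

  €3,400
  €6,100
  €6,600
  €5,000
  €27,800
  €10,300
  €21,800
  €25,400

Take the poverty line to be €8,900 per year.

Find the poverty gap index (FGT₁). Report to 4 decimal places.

0.2037

Below z: €3,400, €5,000, €6,100, €6,600 (q = 4 of N = 8).
Relative gaps: (8900−3400)/8900 = 0.6180; (8900−5000)/8900 = 0.4382; (8900−6100)/8900 = 0.3146; (8900−6600)/8900 = 0.2584.
Σ = 1.629213. Dividing by the full population N = 8 gives P₁ = 0.2037.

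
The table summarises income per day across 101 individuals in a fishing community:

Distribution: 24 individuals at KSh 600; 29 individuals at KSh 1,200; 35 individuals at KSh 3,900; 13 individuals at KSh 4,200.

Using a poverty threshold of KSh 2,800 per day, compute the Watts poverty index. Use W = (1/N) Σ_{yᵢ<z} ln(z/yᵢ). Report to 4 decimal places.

Below the line: 24×KSh 600, 29×KSh 1,200 (q = 53 of N = 101).
ln(z/y) terms: ln(2800/600) = 1.5404 (×24); ln(2800/1200) = 0.8473 (×29).
W = 61.542319 / 101 = 0.6093.

0.6093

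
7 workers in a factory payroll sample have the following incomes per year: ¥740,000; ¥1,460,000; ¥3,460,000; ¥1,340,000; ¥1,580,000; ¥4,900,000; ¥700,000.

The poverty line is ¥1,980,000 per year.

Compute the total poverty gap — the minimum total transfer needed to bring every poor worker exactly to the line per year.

¥4,080,000

Incomes under z: ¥700,000, ¥740,000, ¥1,340,000, ¥1,460,000, ¥1,580,000 (q = 5 of N = 7).
Individual gaps: 1980000−700000 = 1280000; 1980000−740000 = 1240000; 1980000−1340000 = 640000; 1980000−1460000 = 520000; 1980000−1580000 = 400000.
Aggregate gap = ¥4,080,000.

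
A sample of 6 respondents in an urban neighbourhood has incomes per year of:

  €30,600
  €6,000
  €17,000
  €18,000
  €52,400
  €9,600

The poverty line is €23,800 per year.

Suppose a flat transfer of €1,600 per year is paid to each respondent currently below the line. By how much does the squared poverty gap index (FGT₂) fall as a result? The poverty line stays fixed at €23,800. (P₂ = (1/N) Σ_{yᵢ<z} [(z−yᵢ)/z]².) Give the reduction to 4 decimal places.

0.0390

Before: below the line — €6,000, €9,600, €17,000, €18,000; squared poverty gap index (FGT₂) = 0.176059.
After the €1,600 transfer: below the line — €7,600, €11,200, €18,600, €19,600; squared poverty gap index (FGT₂) = 0.137078.
Reduction = 0.176059 − 0.137078 = 0.0390.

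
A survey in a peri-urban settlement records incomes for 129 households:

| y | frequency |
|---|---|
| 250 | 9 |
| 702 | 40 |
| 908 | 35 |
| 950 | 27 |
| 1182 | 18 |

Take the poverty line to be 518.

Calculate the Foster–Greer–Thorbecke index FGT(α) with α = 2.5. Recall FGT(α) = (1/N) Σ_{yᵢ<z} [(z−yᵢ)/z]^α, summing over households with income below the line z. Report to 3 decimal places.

0.013

Incomes under z: 9×250 (q = 9 of N = 129).
Normalized shortfalls: (518−250)/518 = 0.5174 (×9).
Raised to α = 2.5: 0.19254 (×9).
Sum = 1.732827; FGT(2.5) = 1.732827 / 129 = 0.013.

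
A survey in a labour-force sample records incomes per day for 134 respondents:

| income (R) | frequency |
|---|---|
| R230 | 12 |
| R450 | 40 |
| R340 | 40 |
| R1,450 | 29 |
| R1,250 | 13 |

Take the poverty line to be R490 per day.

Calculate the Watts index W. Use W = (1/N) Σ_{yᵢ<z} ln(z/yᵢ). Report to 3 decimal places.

Incomes under z: 12×R230, 40×R340, 40×R450 (q = 92 of N = 134).
Log gaps: ln(490/230) = 0.7563 (×12); ln(490/340) = 0.3655 (×40); ln(490/450) = 0.0852 (×40).
W = 27.100616 / 134 = 0.202.

0.202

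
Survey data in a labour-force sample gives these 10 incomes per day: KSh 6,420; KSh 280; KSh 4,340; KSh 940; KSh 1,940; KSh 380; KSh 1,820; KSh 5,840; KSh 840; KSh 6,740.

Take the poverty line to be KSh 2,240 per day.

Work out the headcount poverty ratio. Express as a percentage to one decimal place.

6 of the 10 individuals have income below KSh 2,240.
H = 6/10 = 60.0%.

60.0%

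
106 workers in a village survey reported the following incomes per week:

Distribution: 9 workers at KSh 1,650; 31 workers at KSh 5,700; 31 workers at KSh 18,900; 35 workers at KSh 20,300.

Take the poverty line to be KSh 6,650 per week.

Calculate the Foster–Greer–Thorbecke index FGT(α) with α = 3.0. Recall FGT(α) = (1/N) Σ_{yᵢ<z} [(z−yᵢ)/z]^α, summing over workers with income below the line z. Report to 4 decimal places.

0.0369

Poor units: 9×KSh 1,650, 31×KSh 5,700 (q = 40 of N = 106).
Relative gaps: (6650−1650)/6650 = 0.7519 (×9); (6650−5700)/6650 = 0.1429 (×31).
Raised to α = 3.0: 0.42505 (×9); 0.00292 (×31).
Sum = 3.915874; FGT(3.0) = 3.915874 / 106 = 0.0369.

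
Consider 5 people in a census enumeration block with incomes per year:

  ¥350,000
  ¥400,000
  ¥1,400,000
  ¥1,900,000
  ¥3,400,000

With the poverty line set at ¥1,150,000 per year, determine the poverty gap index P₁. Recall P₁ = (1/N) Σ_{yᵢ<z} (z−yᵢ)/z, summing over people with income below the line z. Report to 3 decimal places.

Below z: ¥350,000, ¥400,000 (q = 2 of N = 5).
Normalized shortfalls: (1150000−350000)/1150000 = 0.6957; (1150000−400000)/1150000 = 0.6522.
Σ = 1.347826. Dividing by the full population N = 5 gives P₁ = 0.270.

0.270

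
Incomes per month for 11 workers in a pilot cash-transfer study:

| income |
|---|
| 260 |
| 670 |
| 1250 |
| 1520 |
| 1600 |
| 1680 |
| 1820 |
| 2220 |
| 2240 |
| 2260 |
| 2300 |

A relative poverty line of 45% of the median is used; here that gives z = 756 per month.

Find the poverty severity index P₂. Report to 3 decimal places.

0.040

Below the line: 260, 670 (q = 2 of N = 11).
Normalized shortfalls: (756−260)/756 = 0.6561; (756−670)/756 = 0.1138.
Squared: 0.4304; 0.0129.
Sum = 0.443388; P₂ = 0.443388 / 11 = 0.040.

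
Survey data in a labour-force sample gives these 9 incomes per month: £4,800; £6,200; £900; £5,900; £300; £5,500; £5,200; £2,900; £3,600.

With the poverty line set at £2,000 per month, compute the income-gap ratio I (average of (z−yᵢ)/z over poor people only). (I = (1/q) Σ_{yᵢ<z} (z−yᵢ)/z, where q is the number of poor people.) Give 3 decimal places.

Incomes under z: £300, £900 (q = 2 of N = 9).
Shortfall ratios (z−y)/z: 0.8500, 0.5500; sum = 1.400000.
I averages over the q = 2 poor units only: 1.400000 / 2 = 0.700.

0.700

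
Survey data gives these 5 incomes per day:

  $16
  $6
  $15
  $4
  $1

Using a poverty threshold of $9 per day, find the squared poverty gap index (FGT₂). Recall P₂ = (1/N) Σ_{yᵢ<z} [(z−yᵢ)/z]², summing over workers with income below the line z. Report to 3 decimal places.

0.242

Below z: $1, $4, $6 (q = 3 of N = 5).
Shortfall ratios: (9−1)/9 = 0.8889; (9−4)/9 = 0.5556; (9−6)/9 = 0.3333.
Squared: 0.7901; 0.3086; 0.1111.
Sum = 1.209877; P₂ = 1.209877 / 5 = 0.242.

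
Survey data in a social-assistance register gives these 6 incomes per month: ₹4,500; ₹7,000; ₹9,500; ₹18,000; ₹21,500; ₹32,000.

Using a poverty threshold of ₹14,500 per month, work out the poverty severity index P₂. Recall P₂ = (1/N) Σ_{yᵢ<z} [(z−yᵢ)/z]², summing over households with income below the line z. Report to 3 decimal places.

Incomes under z: ₹4,500, ₹7,000, ₹9,500 (q = 3 of N = 6).
Relative gaps: (14500−4500)/14500 = 0.6897; (14500−7000)/14500 = 0.5172; (14500−9500)/14500 = 0.3448.
Squared: 0.4756; 0.2675; 0.1189.
Sum = 0.862069; P₂ = 0.862069 / 6 = 0.144.

0.144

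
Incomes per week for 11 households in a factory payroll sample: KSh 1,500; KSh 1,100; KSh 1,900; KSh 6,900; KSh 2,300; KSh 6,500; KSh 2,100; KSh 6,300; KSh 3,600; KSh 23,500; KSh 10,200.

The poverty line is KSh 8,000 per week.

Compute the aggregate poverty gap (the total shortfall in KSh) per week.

Below the line: KSh 1,100, KSh 1,500, KSh 1,900, KSh 2,100, KSh 2,300, KSh 3,600, KSh 6,300, KSh 6,500, KSh 6,900 (q = 9 of N = 11).
Individual gaps: 8000−1100 = 6900; 8000−1500 = 6500; 8000−1900 = 6100; 8000−2100 = 5900; 8000−2300 = 5700; 8000−3600 = 4400; 8000−6300 = 1700; 8000−6500 = 1500; 8000−6900 = 1100.
Aggregate gap = KSh 39,800.

KSh 39,800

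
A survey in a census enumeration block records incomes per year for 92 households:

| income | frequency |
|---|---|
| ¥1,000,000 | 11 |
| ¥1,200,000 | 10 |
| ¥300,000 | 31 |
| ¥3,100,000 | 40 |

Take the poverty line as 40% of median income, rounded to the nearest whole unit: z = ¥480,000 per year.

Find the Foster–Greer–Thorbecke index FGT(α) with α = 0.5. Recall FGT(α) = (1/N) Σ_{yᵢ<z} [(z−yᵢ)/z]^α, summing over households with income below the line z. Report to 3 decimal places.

Incomes under z: 31×¥300,000 (q = 31 of N = 92).
Gap ratios (z−y)/z: (480000−300000)/480000 = 0.3750 (×31).
Raised to α = 0.5: 0.61237 (×31).
Sum = 18.983546; FGT(0.5) = 18.983546 / 92 = 0.206.

0.206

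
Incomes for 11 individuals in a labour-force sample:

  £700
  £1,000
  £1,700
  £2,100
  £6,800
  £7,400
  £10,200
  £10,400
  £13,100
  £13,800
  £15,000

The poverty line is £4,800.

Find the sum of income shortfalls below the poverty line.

£13,700

Below the line: £700, £1,000, £1,700, £2,100 (q = 4 of N = 11).
Individual gaps: 4800−700 = 4100; 4800−1000 = 3800; 4800−1700 = 3100; 4800−2100 = 2700.
Aggregate gap = £13,700.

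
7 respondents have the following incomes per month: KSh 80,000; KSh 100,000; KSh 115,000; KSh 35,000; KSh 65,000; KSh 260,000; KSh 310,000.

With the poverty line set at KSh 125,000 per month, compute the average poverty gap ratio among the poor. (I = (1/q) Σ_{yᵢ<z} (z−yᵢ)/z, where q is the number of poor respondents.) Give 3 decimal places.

0.368

Poor units: KSh 35,000, KSh 65,000, KSh 80,000, KSh 100,000, KSh 115,000 (q = 5 of N = 7).
Relative gaps: 0.7200, 0.4800, 0.3600, 0.2000, 0.0800; sum = 1.840000.
The income-gap ratio divides by q (the poor only): 1.840000 / 5 = 0.368.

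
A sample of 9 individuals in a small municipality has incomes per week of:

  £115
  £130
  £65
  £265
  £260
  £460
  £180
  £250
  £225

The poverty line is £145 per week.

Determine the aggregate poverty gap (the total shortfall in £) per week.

£125

Below the line: £65, £115, £130 (q = 3 of N = 9).
Individual gaps: 145−65 = 80; 145−115 = 30; 145−130 = 15.
Aggregate gap = £125.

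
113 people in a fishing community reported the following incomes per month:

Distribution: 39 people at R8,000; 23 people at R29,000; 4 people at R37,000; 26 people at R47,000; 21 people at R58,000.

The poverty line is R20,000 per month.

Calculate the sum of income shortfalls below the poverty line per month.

Poor units: 39×R8,000 (q = 39 of N = 113).
Individual gaps: 39×(20000−8000) = 468000.
Aggregate gap = R468,000.

R468,000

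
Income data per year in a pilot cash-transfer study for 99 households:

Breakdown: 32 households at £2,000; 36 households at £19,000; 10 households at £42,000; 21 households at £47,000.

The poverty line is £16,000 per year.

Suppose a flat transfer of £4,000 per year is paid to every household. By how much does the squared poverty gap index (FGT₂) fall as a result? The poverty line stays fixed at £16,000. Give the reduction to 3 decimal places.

Before: below the line — 32×£2,000; squared poverty gap index (FGT₂) = 0.24747.
After the £4,000 transfer: below the line — 32×£6,000; squared poverty gap index (FGT₂) = 0.12626.
Reduction = 0.24747 − 0.12626 = 0.121.

0.121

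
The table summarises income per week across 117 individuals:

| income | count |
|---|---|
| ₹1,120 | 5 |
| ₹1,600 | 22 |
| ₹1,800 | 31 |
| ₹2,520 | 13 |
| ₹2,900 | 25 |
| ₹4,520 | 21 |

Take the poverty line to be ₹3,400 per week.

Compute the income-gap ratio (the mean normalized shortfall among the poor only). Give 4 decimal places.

0.3816

Below the line: 5×₹1,120, 22×₹1,600, 31×₹1,800, 13×₹2,520, 25×₹2,900 (q = 96 of N = 117).
Shortfall ratios (z−y)/z: 0.6706 (×5), 0.5294 (×22), 0.4706 (×31), 0.2588 (×13), 0.1471 (×25); sum = 36.629412.
The income-gap ratio divides by q (the poor only): 36.629412 / 96 = 0.3816.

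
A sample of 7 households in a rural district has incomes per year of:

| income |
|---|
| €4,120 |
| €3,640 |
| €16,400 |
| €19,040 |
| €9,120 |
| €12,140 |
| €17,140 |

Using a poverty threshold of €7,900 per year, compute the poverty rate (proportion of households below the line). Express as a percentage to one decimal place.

2 of the 7 households have income below €7,900.
H = 2/7 = 28.6%.

28.6%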